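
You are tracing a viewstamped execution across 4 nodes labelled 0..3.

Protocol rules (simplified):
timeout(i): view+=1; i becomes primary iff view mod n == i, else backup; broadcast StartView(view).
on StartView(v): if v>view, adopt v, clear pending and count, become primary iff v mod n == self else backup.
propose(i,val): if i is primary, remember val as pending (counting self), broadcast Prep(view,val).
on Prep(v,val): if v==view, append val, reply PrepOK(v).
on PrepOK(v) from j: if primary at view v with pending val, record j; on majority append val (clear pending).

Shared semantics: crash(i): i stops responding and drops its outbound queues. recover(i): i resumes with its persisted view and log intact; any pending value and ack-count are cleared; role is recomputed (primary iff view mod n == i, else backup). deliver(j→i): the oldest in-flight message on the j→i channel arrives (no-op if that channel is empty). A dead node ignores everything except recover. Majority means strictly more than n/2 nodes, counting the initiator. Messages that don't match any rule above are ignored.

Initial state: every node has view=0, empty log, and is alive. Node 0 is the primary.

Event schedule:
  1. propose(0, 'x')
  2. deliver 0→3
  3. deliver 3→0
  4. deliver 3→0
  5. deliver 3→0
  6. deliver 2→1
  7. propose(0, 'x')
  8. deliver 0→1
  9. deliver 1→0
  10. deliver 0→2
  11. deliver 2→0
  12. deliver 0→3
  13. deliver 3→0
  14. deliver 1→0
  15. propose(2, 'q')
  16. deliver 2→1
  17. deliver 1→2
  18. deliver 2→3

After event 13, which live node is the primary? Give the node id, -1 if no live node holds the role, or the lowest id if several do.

after 1 — propose(0,'x'): ·
after 2 — deliver 0→3: n3:back/v0/[x]
after 3 — deliver 3→0: ·
after 4 — deliver 3→0: ·
after 5 — deliver 3→0: ·
after 6 — deliver 2→1: ·
after 7 — propose(0,'x'): ·
after 8 — deliver 0→1: n1:back/v0/[x]
after 9 — deliver 1→0: ·
after 10 — deliver 0→2: n2:back/v0/[x]
after 11 — deliver 2→0: n0:prim/v0/[x]
after 12 — deliver 0→3: n3:back/v0/[x,x]
after 13 — deliver 3→0: ·

0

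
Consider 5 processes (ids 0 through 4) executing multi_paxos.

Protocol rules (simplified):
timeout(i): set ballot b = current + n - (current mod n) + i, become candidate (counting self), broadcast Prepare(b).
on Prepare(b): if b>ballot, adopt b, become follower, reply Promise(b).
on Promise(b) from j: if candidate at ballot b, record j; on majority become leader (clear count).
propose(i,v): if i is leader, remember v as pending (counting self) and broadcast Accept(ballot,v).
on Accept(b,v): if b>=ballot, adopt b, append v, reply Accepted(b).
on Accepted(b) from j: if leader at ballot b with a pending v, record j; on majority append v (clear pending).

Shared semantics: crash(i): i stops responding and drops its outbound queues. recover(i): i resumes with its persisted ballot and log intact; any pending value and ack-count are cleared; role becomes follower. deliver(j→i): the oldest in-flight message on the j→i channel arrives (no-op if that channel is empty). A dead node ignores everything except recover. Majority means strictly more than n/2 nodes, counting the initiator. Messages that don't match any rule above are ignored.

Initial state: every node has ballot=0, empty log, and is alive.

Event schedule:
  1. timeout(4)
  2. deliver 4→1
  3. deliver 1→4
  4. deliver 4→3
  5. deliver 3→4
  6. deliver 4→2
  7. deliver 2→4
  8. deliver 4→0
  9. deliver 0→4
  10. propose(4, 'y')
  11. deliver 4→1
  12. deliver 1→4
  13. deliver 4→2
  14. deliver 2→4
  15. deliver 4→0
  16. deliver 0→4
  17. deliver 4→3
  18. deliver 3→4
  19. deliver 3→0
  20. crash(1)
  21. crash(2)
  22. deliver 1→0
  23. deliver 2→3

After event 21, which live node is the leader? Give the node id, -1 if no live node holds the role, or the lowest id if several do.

4

1. timeout(4):  <4:cand b9 ->
2. deliver 4→1:  <1:foll b9 ->
3. deliver 1→4:  nop
4. deliver 4→3:  <3:foll b9 ->
5. deliver 3→4:  <4:lead b9 ->
6. deliver 4→2:  <2:foll b9 ->
7. deliver 2→4:  nop
8. deliver 4→0:  <0:foll b9 ->
9. deliver 0→4:  nop
10. propose(4,'y'):  nop
11. deliver 4→1:  <1:foll b9 y>
12. deliver 1→4:  nop
13. deliver 4→2:  <2:foll b9 y>
14. deliver 2→4:  <4:lead b9 y>
15. deliver 4→0:  <0:foll b9 y>
16. deliver 0→4:  nop
17. deliver 4→3:  <3:foll b9 y>
18. deliver 3→4:  nop
19. deliver 3→0:  nop
20. crash(1):  <1:✗foll b9 y>
21. crash(2):  <2:✗foll b9 y>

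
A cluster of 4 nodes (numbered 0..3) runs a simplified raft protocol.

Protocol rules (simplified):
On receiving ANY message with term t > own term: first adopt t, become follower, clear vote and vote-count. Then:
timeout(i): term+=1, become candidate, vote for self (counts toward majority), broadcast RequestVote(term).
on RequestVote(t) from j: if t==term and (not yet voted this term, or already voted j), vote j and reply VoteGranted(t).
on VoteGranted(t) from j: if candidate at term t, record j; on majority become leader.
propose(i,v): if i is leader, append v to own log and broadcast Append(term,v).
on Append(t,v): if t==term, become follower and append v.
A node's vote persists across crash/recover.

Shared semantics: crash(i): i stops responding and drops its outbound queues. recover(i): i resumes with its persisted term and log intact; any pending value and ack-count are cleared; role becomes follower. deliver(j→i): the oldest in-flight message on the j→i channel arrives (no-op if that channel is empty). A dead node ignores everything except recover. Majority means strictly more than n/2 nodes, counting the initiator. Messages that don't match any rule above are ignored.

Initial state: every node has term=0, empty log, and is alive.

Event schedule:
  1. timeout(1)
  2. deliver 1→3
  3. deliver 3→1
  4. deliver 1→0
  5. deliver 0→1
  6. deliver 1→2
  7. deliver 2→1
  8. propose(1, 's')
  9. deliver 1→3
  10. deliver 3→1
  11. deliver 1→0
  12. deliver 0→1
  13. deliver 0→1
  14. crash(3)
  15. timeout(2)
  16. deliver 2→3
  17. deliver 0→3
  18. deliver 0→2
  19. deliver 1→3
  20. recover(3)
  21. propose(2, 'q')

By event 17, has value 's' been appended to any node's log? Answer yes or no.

[1] timeout(1) → N1(cand t1 [-])
[2] deliver 1→3 → N3(foll t1 [-])
[3] deliver 3→1 → ∅
[4] deliver 1→0 → N0(foll t1 [-])
[5] deliver 0→1 → N1(lead t1 [-])
[6] deliver 1→2 → N2(foll t1 [-])
[7] deliver 2→1 → ∅
[8] propose(1,'s') → N1(lead t1 [s])
[9] deliver 1→3 → N3(foll t1 [s])
[10] deliver 3→1 → ∅
[11] deliver 1→0 → N0(foll t1 [s])
[12] deliver 0→1 → ∅
[13] deliver 0→1 → ∅
[14] crash(3) → N3(✗foll t1 [s])
[15] timeout(2) → N2(cand t2 [-])
[16] deliver 2→3 → ∅
[17] deliver 0→3 → ∅

yes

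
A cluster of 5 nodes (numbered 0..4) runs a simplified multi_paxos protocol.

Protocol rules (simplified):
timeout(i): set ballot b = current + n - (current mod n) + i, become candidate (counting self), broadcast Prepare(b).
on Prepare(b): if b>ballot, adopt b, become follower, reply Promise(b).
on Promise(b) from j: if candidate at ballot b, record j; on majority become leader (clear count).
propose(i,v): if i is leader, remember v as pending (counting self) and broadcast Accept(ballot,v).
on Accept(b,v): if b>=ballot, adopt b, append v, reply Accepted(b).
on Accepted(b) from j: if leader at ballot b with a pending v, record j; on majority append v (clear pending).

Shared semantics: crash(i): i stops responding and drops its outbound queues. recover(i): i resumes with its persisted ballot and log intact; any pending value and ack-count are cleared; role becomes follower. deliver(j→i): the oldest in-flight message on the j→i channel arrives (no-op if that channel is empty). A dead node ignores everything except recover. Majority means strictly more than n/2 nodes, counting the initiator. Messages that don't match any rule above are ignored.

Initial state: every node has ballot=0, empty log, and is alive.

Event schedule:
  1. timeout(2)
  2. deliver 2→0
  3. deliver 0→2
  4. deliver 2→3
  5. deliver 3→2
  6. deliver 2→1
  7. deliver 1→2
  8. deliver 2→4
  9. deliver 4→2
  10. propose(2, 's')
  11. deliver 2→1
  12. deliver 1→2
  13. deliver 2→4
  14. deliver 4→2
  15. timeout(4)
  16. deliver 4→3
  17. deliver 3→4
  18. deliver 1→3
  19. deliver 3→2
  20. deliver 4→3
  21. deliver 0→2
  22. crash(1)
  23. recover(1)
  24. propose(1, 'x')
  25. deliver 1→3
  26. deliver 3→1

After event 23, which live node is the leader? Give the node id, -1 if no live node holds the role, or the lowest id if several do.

e1 timeout(2): 2[cand,b=7,-]
e2 deliver 2→0: 0[foll,b=7,-]
e3 deliver 0→2: ·
e4 deliver 2→3: 3[foll,b=7,-]
e5 deliver 3→2: 2[lead,b=7,-]
e6 deliver 2→1: 1[foll,b=7,-]
e7 deliver 1→2: ·
e8 deliver 2→4: 4[foll,b=7,-]
e9 deliver 4→2: ·
e10 propose(2,'s'): ·
e11 deliver 2→1: 1[foll,b=7,s]
e12 deliver 1→2: ·
e13 deliver 2→4: 4[foll,b=7,s]
e14 deliver 4→2: 2[lead,b=7,s]
e15 timeout(4): 4[cand,b=14,s]
e16 deliver 4→3: 3[foll,b=14,-]
e17 deliver 3→4: ·
e18 deliver 1→3: ·
e19 deliver 3→2: ·
e20 deliver 4→3: ·
e21 deliver 0→2: ·
e22 crash(1): 1[✗foll,b=7,s]
e23 recover(1): 1[foll,b=7,s]

2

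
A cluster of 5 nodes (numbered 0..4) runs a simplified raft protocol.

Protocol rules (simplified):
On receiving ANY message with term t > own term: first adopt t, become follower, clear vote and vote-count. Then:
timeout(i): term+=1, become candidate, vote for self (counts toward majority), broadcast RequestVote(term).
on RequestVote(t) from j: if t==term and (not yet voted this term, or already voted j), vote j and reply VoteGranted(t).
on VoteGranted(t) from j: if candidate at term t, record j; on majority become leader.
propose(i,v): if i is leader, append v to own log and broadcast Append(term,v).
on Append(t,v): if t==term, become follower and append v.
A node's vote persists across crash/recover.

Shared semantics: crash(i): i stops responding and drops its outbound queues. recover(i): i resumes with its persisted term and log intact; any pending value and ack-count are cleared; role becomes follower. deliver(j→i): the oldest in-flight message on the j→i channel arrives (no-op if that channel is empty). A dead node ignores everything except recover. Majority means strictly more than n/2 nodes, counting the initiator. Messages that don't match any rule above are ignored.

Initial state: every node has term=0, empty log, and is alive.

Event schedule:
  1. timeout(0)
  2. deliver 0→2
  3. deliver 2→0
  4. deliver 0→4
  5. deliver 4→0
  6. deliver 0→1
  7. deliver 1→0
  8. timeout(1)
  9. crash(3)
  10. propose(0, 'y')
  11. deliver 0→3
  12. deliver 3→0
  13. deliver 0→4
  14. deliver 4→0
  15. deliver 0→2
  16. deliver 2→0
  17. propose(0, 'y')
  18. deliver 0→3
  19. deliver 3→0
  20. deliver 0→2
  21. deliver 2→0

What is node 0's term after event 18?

1

e1 timeout(0): 0[cand,t=1,-]
e2 deliver 0→2: 2[foll,t=1,-]
e3 deliver 2→0: ·
e4 deliver 0→4: 4[foll,t=1,-]
e5 deliver 4→0: 0[lead,t=1,-]
e6 deliver 0→1: 1[foll,t=1,-]
e7 deliver 1→0: ·
e8 timeout(1): 1[cand,t=2,-]
e9 crash(3): 3[✗foll,t=0,-]
e10 propose(0,'y'): 0[lead,t=1,y]
e11 deliver 0→3: ·
e12 deliver 3→0: ·
e13 deliver 0→4: 4[foll,t=1,y]
e14 deliver 4→0: ·
e15 deliver 0→2: 2[foll,t=1,y]
e16 deliver 2→0: ·
e17 propose(0,'y'): 0[lead,t=1,y,y]
e18 deliver 0→3: ·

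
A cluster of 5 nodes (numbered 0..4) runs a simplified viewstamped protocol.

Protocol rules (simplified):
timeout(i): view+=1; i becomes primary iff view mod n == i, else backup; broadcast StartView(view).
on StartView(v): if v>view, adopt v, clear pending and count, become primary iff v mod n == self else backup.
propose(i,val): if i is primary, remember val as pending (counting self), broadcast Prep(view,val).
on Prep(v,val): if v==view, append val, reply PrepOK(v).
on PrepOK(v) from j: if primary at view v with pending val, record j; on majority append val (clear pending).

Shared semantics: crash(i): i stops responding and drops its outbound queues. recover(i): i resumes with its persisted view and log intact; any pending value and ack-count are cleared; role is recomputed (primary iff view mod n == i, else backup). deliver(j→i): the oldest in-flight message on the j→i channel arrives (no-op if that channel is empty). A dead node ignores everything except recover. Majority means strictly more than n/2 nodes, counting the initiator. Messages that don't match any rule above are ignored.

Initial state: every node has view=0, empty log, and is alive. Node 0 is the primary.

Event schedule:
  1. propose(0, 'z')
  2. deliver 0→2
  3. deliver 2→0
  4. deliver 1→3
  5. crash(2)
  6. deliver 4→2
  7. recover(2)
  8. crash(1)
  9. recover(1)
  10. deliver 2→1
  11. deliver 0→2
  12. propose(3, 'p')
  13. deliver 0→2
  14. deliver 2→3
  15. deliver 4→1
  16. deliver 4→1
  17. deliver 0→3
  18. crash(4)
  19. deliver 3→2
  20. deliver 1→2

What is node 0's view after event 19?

1. propose(0,'z'):  nop
2. deliver 0→2:  <2:back v0 z>
3. deliver 2→0:  nop
4. deliver 1→3:  nop
5. crash(2):  <2:✗back v0 z>
6. deliver 4→2:  nop
7. recover(2):  <2:back v0 z>
8. crash(1):  <1:✗back v0 ->
9. recover(1):  <1:back v0 ->
10. deliver 2→1:  nop
11. deliver 0→2:  nop
12. propose(3,'p'):  nop
13. deliver 0→2:  nop
14. deliver 2→3:  nop
15. deliver 4→1:  nop
16. deliver 4→1:  nop
17. deliver 0→3:  <3:back v0 z>
18. crash(4):  <4:✗back v0 ->
19. deliver 3→2:  nop

0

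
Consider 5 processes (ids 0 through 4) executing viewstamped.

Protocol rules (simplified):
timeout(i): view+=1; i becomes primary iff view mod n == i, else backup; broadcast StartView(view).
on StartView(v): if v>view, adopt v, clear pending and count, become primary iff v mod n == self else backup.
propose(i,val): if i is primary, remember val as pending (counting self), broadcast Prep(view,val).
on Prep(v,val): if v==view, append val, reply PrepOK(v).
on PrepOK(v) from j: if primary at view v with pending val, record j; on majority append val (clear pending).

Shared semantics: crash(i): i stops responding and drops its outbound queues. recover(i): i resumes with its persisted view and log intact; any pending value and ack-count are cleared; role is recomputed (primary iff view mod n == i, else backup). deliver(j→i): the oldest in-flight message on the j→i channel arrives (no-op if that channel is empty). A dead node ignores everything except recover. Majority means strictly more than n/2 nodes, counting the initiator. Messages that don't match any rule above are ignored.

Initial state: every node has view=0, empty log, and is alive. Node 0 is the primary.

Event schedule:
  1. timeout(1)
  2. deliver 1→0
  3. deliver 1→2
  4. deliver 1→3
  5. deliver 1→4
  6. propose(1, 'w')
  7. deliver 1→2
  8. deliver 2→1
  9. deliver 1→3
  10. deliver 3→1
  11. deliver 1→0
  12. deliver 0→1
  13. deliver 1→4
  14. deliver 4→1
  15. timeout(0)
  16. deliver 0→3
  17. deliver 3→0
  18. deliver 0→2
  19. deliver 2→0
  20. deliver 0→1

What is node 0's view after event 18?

2

step 1 timeout(1): 1={prim,v=1,log=-}
step 2 deliver 1→0: 0={back,v=1,log=-}
step 3 deliver 1→2: 2={back,v=1,log=-}
step 4 deliver 1→3: 3={back,v=1,log=-}
step 5 deliver 1→4: 4={back,v=1,log=-}
step 6 propose(1,'w'): —
step 7 deliver 1→2: 2={back,v=1,log=w}
step 8 deliver 2→1: —
step 9 deliver 1→3: 3={back,v=1,log=w}
step 10 deliver 3→1: 1={prim,v=1,log=w}
step 11 deliver 1→0: 0={back,v=1,log=w}
step 12 deliver 0→1: —
step 13 deliver 1→4: 4={back,v=1,log=w}
step 14 deliver 4→1: —
step 15 timeout(0): 0={back,v=2,log=w}
step 16 deliver 0→3: 3={back,v=2,log=w}
step 17 deliver 3→0: —
step 18 deliver 0→2: 2={prim,v=2,log=w}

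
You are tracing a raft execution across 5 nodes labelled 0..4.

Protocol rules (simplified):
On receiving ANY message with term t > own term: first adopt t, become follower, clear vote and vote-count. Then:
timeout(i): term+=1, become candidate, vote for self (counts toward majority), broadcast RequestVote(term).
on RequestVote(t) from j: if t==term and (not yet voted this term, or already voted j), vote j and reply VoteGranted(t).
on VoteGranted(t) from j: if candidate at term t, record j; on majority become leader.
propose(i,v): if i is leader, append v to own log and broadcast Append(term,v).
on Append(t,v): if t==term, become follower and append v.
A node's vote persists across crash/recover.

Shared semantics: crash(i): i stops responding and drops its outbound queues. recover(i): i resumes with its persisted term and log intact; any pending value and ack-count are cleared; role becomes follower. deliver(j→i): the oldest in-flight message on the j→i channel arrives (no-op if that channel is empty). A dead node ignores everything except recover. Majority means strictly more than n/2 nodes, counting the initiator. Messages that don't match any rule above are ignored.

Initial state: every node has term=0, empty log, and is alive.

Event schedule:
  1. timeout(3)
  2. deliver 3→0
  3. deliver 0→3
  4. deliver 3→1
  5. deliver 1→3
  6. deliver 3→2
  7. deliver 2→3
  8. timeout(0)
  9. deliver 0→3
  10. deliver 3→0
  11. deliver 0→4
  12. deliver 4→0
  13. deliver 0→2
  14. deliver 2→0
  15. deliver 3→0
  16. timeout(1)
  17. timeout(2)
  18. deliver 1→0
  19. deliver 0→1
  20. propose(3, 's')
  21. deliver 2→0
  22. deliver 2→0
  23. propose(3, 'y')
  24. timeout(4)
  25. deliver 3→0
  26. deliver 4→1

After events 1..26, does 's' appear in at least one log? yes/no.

step 1 timeout(3): 3={cand,t=1,log=-}
step 2 deliver 3→0: 0={foll,t=1,log=-}
step 3 deliver 0→3: —
step 4 deliver 3→1: 1={foll,t=1,log=-}
step 5 deliver 1→3: 3={lead,t=1,log=-}
step 6 deliver 3→2: 2={foll,t=1,log=-}
step 7 deliver 2→3: —
step 8 timeout(0): 0={cand,t=2,log=-}
step 9 deliver 0→3: 3={foll,t=2,log=-}
step 10 deliver 3→0: —
step 11 deliver 0→4: 4={foll,t=2,log=-}
step 12 deliver 4→0: 0={lead,t=2,log=-}
step 13 deliver 0→2: 2={foll,t=2,log=-}
step 14 deliver 2→0: —
step 15 deliver 3→0: —
step 16 timeout(1): 1={cand,t=2,log=-}
step 17 timeout(2): 2={cand,t=3,log=-}
step 18 deliver 1→0: —
step 19 deliver 0→1: —
step 20 propose(3,'s'): —
step 21 deliver 2→0: 0={foll,t=3,log=-}
step 22 deliver 2→0: —
step 23 propose(3,'y'): —
step 24 timeout(4): 4={cand,t=3,log=-}
step 25 deliver 3→0: —
step 26 deliver 4→1: 1={foll,t=3,log=-}

no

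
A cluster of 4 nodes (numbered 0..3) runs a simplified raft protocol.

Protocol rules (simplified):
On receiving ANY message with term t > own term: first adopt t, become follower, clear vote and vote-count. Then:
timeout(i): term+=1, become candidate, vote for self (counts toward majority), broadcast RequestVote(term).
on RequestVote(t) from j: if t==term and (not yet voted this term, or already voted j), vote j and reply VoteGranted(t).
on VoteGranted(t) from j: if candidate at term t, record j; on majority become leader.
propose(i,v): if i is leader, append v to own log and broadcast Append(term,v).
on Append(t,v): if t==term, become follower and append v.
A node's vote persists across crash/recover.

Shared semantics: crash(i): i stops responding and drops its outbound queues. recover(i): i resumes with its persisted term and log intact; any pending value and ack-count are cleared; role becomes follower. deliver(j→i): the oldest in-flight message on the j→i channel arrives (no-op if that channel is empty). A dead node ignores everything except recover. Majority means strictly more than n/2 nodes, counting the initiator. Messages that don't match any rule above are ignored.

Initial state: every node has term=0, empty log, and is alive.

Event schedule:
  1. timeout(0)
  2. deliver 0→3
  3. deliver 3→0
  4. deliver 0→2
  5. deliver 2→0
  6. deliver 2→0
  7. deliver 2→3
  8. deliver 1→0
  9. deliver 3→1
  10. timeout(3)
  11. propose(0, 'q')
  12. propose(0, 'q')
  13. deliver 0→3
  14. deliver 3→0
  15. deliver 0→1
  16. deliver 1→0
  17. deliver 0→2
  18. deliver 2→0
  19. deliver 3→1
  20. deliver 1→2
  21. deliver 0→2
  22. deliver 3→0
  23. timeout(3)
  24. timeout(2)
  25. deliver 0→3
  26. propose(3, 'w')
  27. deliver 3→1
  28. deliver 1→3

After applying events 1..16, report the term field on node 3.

1. timeout(0):  <0:cand t1 ->
2. deliver 0→3:  <3:foll t1 ->
3. deliver 3→0:  nop
4. deliver 0→2:  <2:foll t1 ->
5. deliver 2→0:  <0:lead t1 ->
6. deliver 2→0:  nop
7. deliver 2→3:  nop
8. deliver 1→0:  nop
9. deliver 3→1:  nop
10. timeout(3):  <3:cand t2 ->
11. propose(0,'q'):  <0:lead t1 q>
12. propose(0,'q'):  <0:lead t1 q,q>
13. deliver 0→3:  nop
14. deliver 3→0:  <0:foll t2 q,q>
15. deliver 0→1:  <1:foll t1 ->
16. deliver 1→0:  nop

2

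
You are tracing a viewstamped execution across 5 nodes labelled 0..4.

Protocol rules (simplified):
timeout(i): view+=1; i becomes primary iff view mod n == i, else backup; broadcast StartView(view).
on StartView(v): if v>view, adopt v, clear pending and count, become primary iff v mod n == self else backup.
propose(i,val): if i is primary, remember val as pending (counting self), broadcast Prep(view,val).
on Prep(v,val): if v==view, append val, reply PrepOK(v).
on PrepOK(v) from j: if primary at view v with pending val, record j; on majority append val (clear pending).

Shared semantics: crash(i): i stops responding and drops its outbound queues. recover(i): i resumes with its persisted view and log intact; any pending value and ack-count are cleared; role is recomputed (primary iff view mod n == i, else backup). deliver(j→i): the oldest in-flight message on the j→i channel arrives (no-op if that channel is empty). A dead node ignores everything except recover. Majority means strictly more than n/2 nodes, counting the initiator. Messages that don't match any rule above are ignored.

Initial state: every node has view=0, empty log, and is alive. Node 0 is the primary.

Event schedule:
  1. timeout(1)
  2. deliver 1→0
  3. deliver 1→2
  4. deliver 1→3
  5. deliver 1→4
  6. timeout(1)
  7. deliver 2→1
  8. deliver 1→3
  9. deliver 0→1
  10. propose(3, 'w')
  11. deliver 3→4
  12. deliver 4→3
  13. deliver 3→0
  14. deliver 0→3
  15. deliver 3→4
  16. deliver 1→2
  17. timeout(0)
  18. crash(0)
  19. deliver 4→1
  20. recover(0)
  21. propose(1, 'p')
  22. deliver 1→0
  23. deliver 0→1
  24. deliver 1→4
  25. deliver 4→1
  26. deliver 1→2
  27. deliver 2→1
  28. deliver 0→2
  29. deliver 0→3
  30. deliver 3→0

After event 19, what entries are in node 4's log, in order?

empty

e1 timeout(1): 1[prim,v=1,-]
e2 deliver 1→0: 0[back,v=1,-]
e3 deliver 1→2: 2[back,v=1,-]
e4 deliver 1→3: 3[back,v=1,-]
e5 deliver 1→4: 4[back,v=1,-]
e6 timeout(1): 1[back,v=2,-]
e7 deliver 2→1: ·
e8 deliver 1→3: 3[back,v=2,-]
e9 deliver 0→1: ·
e10 propose(3,'w'): ·
e11 deliver 3→4: ·
e12 deliver 4→3: ·
e13 deliver 3→0: ·
e14 deliver 0→3: ·
e15 deliver 3→4: ·
e16 deliver 1→2: 2[prim,v=2,-]
e17 timeout(0): 0[back,v=2,-]
e18 crash(0): 0[✗back,v=2,-]
e19 deliver 4→1: ·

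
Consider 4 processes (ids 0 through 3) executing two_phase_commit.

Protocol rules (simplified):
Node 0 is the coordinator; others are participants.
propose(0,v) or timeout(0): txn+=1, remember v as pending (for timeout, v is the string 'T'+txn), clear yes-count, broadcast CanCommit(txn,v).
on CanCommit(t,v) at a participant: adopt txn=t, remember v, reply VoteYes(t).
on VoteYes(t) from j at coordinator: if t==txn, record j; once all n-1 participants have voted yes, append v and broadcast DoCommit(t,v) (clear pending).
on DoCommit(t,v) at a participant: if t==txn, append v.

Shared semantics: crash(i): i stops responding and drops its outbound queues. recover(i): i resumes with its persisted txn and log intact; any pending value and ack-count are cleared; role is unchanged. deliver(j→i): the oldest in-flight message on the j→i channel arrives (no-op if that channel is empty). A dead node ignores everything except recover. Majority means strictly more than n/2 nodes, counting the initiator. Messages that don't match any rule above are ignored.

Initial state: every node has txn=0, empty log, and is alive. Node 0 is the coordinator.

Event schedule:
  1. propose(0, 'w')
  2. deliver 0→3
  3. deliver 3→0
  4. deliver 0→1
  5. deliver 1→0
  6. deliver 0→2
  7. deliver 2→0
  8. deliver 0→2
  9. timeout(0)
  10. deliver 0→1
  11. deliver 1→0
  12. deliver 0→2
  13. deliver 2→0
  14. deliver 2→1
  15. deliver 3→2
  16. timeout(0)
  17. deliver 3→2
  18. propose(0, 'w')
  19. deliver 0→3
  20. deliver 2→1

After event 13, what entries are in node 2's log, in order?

step 1 propose(0,'w'): 0={coor,t=1,log=-}
step 2 deliver 0→3: 3={part,t=1,log=-}
step 3 deliver 3→0: —
step 4 deliver 0→1: 1={part,t=1,log=-}
step 5 deliver 1→0: —
step 6 deliver 0→2: 2={part,t=1,log=-}
step 7 deliver 2→0: 0={coor,t=1,log=w}
step 8 deliver 0→2: 2={part,t=1,log=w}
step 9 timeout(0): 0={coor,t=2,log=w}
step 10 deliver 0→1: 1={part,t=1,log=w}
step 11 deliver 1→0: —
step 12 deliver 0→2: 2={part,t=2,log=w}
step 13 deliver 2→0: —

w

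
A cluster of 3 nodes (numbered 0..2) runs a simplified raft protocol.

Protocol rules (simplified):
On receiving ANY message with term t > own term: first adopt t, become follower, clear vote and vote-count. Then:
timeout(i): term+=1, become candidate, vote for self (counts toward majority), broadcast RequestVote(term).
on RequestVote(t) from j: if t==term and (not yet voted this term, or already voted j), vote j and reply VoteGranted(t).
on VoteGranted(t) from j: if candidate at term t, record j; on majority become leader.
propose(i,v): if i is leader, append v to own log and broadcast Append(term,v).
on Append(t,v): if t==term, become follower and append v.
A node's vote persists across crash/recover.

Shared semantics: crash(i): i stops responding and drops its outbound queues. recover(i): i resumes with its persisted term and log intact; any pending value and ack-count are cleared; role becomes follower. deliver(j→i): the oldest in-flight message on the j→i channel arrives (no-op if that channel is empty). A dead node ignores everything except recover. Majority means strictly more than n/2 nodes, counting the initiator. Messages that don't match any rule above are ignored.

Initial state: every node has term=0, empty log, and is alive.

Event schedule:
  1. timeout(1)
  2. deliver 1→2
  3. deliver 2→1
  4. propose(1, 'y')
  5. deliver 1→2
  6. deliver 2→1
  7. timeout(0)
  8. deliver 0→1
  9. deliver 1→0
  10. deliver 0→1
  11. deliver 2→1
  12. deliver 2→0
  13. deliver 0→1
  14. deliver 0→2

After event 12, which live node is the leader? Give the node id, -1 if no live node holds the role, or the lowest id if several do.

1

step 1 timeout(1): 1={cand,t=1,log=-}
step 2 deliver 1→2: 2={foll,t=1,log=-}
step 3 deliver 2→1: 1={lead,t=1,log=-}
step 4 propose(1,'y'): 1={lead,t=1,log=y}
step 5 deliver 1→2: 2={foll,t=1,log=y}
step 6 deliver 2→1: —
step 7 timeout(0): 0={cand,t=1,log=-}
step 8 deliver 0→1: —
step 9 deliver 1→0: —
step 10 deliver 0→1: —
step 11 deliver 2→1: —
step 12 deliver 2→0: —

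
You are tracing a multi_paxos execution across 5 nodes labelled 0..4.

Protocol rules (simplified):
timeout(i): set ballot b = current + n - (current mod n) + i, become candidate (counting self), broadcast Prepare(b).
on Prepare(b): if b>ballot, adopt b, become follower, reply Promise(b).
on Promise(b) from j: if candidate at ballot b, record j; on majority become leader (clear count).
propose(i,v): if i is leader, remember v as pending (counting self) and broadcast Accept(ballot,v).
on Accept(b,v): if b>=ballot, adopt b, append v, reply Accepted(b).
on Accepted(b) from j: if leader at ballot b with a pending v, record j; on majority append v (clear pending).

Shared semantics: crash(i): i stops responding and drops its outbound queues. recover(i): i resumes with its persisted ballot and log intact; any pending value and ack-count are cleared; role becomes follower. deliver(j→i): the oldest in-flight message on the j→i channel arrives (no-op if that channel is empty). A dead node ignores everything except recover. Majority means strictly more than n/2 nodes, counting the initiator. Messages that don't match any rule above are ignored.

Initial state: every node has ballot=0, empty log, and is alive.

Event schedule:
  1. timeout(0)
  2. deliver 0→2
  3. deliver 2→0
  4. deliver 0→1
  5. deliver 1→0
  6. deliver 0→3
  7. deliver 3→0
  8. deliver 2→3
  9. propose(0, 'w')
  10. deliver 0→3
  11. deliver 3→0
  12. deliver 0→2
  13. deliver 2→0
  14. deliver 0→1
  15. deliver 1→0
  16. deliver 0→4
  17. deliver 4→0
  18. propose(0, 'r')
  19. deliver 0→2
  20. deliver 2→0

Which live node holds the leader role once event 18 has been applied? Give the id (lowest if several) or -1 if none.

0

e1 timeout(0): 0[cand,b=5,-]
e2 deliver 0→2: 2[foll,b=5,-]
e3 deliver 2→0: ·
e4 deliver 0→1: 1[foll,b=5,-]
e5 deliver 1→0: 0[lead,b=5,-]
e6 deliver 0→3: 3[foll,b=5,-]
e7 deliver 3→0: ·
e8 deliver 2→3: ·
e9 propose(0,'w'): ·
e10 deliver 0→3: 3[foll,b=5,w]
e11 deliver 3→0: ·
e12 deliver 0→2: 2[foll,b=5,w]
e13 deliver 2→0: 0[lead,b=5,w]
e14 deliver 0→1: 1[foll,b=5,w]
e15 deliver 1→0: ·
e16 deliver 0→4: 4[foll,b=5,-]
e17 deliver 4→0: ·
e18 propose(0,'r'): ·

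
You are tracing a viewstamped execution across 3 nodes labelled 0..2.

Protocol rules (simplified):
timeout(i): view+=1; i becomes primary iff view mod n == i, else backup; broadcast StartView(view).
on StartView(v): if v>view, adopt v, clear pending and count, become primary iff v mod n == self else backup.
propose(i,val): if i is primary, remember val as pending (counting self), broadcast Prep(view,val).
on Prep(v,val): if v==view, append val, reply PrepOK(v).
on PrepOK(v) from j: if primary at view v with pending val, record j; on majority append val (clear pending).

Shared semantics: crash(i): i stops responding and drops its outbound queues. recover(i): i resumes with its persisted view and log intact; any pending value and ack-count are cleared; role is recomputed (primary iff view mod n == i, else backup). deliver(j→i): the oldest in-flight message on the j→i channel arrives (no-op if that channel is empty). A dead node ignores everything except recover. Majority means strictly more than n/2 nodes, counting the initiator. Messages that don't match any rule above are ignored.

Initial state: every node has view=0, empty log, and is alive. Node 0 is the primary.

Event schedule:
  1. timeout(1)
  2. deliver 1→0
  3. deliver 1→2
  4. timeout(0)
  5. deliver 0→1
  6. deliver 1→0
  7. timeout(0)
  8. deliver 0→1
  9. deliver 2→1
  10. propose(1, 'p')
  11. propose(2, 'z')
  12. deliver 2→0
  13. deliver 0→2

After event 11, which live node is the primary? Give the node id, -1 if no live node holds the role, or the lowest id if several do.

0

e1 timeout(1): 1[prim,v=1,-]
e2 deliver 1→0: 0[back,v=1,-]
e3 deliver 1→2: 2[back,v=1,-]
e4 timeout(0): 0[back,v=2,-]
e5 deliver 0→1: 1[back,v=2,-]
e6 deliver 1→0: ·
e7 timeout(0): 0[prim,v=3,-]
e8 deliver 0→1: 1[back,v=3,-]
e9 deliver 2→1: ·
e10 propose(1,'p'): ·
e11 propose(2,'z'): ·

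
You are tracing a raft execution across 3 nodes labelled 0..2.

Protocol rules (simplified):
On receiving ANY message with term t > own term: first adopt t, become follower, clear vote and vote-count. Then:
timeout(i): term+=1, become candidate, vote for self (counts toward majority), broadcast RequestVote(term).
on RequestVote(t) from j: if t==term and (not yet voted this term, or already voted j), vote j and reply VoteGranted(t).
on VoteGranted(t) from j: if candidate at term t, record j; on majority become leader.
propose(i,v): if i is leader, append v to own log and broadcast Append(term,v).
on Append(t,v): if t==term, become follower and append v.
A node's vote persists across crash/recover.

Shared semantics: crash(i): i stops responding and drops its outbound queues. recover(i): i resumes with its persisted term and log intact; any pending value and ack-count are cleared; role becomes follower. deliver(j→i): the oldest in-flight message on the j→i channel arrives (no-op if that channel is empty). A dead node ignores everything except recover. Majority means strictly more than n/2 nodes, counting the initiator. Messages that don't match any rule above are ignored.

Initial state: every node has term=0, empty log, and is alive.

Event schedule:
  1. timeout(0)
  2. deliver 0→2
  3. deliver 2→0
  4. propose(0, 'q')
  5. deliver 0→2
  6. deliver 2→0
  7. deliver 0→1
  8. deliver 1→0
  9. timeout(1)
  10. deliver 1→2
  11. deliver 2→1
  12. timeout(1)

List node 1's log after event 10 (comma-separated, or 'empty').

e1 timeout(0): 0[cand,t=1,-]
e2 deliver 0→2: 2[foll,t=1,-]
e3 deliver 2→0: 0[lead,t=1,-]
e4 propose(0,'q'): 0[lead,t=1,q]
e5 deliver 0→2: 2[foll,t=1,q]
e6 deliver 2→0: ·
e7 deliver 0→1: 1[foll,t=1,-]
e8 deliver 1→0: ·
e9 timeout(1): 1[cand,t=2,-]
e10 deliver 1→2: 2[foll,t=2,q]

empty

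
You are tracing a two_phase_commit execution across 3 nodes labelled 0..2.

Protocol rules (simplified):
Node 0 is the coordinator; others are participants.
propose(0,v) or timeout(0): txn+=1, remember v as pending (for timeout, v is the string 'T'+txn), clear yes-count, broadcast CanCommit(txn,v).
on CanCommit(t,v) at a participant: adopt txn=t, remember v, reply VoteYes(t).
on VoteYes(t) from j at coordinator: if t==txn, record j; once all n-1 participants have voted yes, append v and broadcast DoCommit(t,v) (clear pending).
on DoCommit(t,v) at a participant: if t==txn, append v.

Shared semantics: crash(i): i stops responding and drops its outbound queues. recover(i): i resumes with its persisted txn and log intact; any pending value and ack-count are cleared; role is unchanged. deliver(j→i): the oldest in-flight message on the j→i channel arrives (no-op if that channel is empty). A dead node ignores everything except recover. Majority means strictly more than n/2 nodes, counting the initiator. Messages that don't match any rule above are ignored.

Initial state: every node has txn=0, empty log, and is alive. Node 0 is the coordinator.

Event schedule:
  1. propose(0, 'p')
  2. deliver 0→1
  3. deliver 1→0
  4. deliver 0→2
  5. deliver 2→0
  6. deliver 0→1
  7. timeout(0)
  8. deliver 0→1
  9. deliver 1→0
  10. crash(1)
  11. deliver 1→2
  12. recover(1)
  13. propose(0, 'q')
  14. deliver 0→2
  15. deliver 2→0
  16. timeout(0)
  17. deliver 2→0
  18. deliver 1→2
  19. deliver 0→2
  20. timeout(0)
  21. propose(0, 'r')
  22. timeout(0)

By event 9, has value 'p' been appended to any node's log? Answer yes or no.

yes

1. propose(0,'p'):  <0:coor t1 ->
2. deliver 0→1:  <1:part t1 ->
3. deliver 1→0:  nop
4. deliver 0→2:  <2:part t1 ->
5. deliver 2→0:  <0:coor t1 p>
6. deliver 0→1:  <1:part t1 p>
7. timeout(0):  <0:coor t2 p>
8. deliver 0→1:  <1:part t2 p>
9. deliver 1→0:  nop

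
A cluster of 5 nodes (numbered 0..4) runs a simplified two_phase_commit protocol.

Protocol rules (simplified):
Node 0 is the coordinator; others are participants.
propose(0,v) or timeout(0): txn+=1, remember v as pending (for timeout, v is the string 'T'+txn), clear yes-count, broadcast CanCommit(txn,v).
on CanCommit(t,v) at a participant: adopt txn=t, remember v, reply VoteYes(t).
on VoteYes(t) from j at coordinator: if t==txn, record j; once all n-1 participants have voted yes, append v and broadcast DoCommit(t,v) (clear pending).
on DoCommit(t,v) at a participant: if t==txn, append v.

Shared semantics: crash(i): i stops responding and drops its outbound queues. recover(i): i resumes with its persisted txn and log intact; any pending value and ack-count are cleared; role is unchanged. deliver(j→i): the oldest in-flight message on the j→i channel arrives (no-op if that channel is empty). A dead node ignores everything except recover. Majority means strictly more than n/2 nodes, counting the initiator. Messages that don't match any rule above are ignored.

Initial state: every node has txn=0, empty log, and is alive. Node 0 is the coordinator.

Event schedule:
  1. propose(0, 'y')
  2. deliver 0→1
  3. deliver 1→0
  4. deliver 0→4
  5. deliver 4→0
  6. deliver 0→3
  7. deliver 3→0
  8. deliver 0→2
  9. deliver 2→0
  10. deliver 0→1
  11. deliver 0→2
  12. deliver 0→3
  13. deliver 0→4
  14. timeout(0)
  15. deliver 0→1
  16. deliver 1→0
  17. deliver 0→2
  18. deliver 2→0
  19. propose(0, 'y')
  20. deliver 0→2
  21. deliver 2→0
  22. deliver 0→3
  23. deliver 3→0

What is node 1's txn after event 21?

2

step 1 propose(0,'y'): 0={coor,t=1,log=-}
step 2 deliver 0→1: 1={part,t=1,log=-}
step 3 deliver 1→0: —
step 4 deliver 0→4: 4={part,t=1,log=-}
step 5 deliver 4→0: —
step 6 deliver 0→3: 3={part,t=1,log=-}
step 7 deliver 3→0: —
step 8 deliver 0→2: 2={part,t=1,log=-}
step 9 deliver 2→0: 0={coor,t=1,log=y}
step 10 deliver 0→1: 1={part,t=1,log=y}
step 11 deliver 0→2: 2={part,t=1,log=y}
step 12 deliver 0→3: 3={part,t=1,log=y}
step 13 deliver 0→4: 4={part,t=1,log=y}
step 14 timeout(0): 0={coor,t=2,log=y}
step 15 deliver 0→1: 1={part,t=2,log=y}
step 16 deliver 1→0: —
step 17 deliver 0→2: 2={part,t=2,log=y}
step 18 deliver 2→0: —
step 19 propose(0,'y'): 0={coor,t=3,log=y}
step 20 deliver 0→2: 2={part,t=3,log=y}
step 21 deliver 2→0: —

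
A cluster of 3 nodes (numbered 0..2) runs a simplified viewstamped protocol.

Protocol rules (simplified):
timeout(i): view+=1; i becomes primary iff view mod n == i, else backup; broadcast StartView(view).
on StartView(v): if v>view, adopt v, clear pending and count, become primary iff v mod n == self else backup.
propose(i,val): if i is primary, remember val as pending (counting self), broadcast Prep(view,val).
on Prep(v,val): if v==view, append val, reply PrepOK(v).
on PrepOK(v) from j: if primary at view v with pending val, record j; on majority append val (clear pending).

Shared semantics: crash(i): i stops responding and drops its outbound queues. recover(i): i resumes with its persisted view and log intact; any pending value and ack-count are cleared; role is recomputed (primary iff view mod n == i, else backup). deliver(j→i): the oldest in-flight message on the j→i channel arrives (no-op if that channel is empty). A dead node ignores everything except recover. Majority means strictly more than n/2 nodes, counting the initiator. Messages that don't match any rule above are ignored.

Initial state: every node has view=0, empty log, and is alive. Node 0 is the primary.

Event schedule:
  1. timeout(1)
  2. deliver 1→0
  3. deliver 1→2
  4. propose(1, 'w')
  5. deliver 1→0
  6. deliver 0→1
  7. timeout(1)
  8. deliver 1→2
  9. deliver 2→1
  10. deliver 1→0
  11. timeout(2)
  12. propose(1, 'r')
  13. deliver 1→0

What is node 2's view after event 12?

[1] timeout(1) → N1(prim v1 [-])
[2] deliver 1→0 → N0(back v1 [-])
[3] deliver 1→2 → N2(back v1 [-])
[4] propose(1,'w') → ∅
[5] deliver 1→0 → N0(back v1 [w])
[6] deliver 0→1 → N1(prim v1 [w])
[7] timeout(1) → N1(back v2 [w])
[8] deliver 1→2 → N2(back v1 [w])
[9] deliver 2→1 → ∅
[10] deliver 1→0 → N0(back v2 [w])
[11] timeout(2) → N2(prim v2 [w])
[12] propose(1,'r') → ∅

2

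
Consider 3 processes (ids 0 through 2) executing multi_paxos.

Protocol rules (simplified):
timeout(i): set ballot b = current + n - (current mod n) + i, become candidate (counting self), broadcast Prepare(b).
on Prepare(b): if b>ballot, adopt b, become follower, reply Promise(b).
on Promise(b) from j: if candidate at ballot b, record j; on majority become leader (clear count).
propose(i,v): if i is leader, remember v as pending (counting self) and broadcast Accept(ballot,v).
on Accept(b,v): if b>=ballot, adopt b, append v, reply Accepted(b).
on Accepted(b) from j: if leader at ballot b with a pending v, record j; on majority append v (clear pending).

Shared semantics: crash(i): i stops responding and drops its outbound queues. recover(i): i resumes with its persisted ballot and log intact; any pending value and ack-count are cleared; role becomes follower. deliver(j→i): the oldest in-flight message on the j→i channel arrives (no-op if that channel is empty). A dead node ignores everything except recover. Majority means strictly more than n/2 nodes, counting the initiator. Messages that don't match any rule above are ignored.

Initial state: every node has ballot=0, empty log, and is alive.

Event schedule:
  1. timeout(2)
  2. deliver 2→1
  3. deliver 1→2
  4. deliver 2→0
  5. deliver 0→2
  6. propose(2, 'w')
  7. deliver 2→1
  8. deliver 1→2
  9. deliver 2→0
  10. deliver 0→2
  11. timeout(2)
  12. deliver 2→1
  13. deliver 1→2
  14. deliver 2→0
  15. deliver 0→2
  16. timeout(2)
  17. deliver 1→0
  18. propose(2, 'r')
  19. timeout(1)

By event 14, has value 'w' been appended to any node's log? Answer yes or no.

e1 timeout(2): 2[cand,b=5,-]
e2 deliver 2→1: 1[foll,b=5,-]
e3 deliver 1→2: 2[lead,b=5,-]
e4 deliver 2→0: 0[foll,b=5,-]
e5 deliver 0→2: ·
e6 propose(2,'w'): ·
e7 deliver 2→1: 1[foll,b=5,w]
e8 deliver 1→2: 2[lead,b=5,w]
e9 deliver 2→0: 0[foll,b=5,w]
e10 deliver 0→2: ·
e11 timeout(2): 2[cand,b=8,w]
e12 deliver 2→1: 1[foll,b=8,w]
e13 deliver 1→2: 2[lead,b=8,w]
e14 deliver 2→0: 0[foll,b=8,w]

yes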